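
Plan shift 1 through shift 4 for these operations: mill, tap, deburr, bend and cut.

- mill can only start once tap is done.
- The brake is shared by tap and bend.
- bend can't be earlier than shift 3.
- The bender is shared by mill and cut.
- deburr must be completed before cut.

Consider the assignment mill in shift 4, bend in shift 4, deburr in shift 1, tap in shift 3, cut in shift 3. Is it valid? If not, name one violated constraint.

Valid

mill can only start once tap is done — holds.
bend can't be earlier than shift 3 — holds.
deburr must be completed before cut — holds.
The brake is shared by tap and bend — holds.
The bender is shared by mill and cut — holds.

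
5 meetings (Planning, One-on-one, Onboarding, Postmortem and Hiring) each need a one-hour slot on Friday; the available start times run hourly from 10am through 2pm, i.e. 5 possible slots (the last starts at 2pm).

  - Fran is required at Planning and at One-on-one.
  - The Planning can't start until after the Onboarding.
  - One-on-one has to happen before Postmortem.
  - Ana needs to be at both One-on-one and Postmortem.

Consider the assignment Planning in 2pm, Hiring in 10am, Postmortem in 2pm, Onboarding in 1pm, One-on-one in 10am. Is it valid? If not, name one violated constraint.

Fran is required at Planning and at One-on-one — holds.
The Planning can't start until after the Onboarding — holds.
One-on-one has to happen before Postmortem — holds.
Ana needs to be at both One-on-one and Postmortem — holds.

Yes, all constraints hold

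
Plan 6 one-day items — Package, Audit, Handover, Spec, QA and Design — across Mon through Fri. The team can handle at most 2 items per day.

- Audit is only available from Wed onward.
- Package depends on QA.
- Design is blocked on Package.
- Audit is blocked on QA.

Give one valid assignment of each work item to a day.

Spec in Tue, Handover in Mon, QA in Mon, Design in Wed, Audit in Wed, Package in Tue

Checking: QA(Mon) before Package(Tue); Package(Tue) before Design(Wed); QA(Mon) before Audit(Wed); Audit=Wed in [Wed,Fri]; max 2 per day (cap 2).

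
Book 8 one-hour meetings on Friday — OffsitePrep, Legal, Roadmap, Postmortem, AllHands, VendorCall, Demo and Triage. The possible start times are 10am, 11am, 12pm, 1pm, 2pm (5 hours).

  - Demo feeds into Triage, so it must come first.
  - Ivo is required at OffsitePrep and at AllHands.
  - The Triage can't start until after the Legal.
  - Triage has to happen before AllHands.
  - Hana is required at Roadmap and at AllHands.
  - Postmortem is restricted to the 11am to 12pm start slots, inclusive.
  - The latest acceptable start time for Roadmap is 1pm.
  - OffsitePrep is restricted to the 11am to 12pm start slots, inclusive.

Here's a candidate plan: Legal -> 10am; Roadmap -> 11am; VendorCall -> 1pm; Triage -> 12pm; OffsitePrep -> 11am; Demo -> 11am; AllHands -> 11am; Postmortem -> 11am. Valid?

Triage has to happen before AllHands — violated.
Demo feeds into Triage, so it must come first — holds.
OffsitePrep is restricted to the 11am to 12pm start slots, inclusive — holds.
Postmortem is restricted to the 11am to 12pm start slots, inclusive — holds.
Ivo is required at OffsitePrep and at AllHands — violated.
Hana is required at Roadmap and at AllHands — violated.
The latest acceptable start time for Roadmap is 1pm — holds.
The Triage can't start until after the Legal — holds.

Invalid. Hana is required at Roadmap and at AllHands.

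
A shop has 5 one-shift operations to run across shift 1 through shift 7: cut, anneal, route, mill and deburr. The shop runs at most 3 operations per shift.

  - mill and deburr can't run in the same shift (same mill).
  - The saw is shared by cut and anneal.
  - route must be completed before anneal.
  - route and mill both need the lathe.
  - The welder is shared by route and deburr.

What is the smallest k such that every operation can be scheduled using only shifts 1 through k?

3 shifts

The precedence chain requires at least 2 distinct shifts.
With at most 3 per shift and 5 operations, at least 2 shifts are needed.
Could 2 shifts be enough, i.e. nothing placed later than shift 2? No: anneal must come after route (at shift 1 or later) → {shift 2}; route must come before anneal (at shift 2 or earlier) → {shift 1}; deburr can't share with route (shift 1) → {shift 2}; mill can't share with route (shift 1) → {shift 2}; deburr can't share with mill (shift 2) → nothing is left.
So 2 shifts is not enough.
3 works (last occupied shift: shift 3): for example cut -> shift 1, route -> shift 1, deburr -> shift 3, anneal -> shift 2, mill -> shift 2.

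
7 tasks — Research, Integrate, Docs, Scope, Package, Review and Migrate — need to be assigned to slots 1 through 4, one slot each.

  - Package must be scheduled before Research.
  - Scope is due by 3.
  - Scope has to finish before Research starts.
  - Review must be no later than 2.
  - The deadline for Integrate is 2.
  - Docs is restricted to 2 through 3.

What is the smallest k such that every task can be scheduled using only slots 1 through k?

The precedence chain requires at least 2 distinct slots.
2 works (last occupied slot: 2): for example Integrate -> 1; Package -> 1; Docs -> 2; Review -> 1; Migrate -> 1; Research -> 2; Scope -> 1.

2 slots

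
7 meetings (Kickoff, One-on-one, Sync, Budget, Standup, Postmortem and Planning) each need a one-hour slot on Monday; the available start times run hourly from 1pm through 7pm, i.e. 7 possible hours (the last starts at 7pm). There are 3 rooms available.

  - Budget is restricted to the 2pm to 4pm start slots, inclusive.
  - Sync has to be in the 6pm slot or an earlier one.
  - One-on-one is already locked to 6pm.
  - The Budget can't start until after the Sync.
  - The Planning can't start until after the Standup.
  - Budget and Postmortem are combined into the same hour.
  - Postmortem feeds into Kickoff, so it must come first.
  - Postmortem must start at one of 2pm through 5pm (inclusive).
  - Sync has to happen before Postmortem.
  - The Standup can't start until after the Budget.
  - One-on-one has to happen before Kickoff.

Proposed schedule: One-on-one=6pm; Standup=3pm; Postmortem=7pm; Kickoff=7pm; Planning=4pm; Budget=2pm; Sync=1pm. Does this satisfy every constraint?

The Budget can't start until after the Sync — holds.
The Standup can't start until after the Budget — holds.
Sync has to happen before Postmortem — holds.
Budget is restricted to the 2pm to 4pm start slots, inclusive — holds.
One-on-one has to happen before Kickoff — holds.
Sync has to be in the 6pm slot or an earlier one — holds.
Postmortem must start at one of 2pm through 5pm (inclusive) — violated.
The Planning can't start until after the Standup — holds.
There are 3 rooms available — holds.
Budget and Postmortem are combined into the same hour — violated.
Postmortem feeds into Kickoff, so it must come first — violated.
One-on-one is already locked to 6pm — holds.

No. Postmortem must start at one of 2pm through 5pm (inclusive) is not satisfied.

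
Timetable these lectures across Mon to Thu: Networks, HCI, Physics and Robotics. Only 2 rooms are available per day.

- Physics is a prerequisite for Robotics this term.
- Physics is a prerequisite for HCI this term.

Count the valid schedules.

Splitting on Networks: it can be Mon (14), Tue (13), Wed (12), Thu (11). Listing each branch's schedules as (HCI, Physics, Robotics):
Networks=Mon: (Tue,Mon,Tue) (Tue,Mon,Wed) (Tue,Mon,Thu) (Wed,Mon,Tue) (Wed,Mon,Wed) (Wed,Mon,Thu) (Wed,Tue,Wed) (Wed,Tue,Thu) (Thu,Mon,Tue) (Thu,Mon,Wed) (Thu,Mon,Thu) (Thu,Tue,Wed) (Thu,Tue,Thu) (Thu,Wed,Thu) — 14.
Networks=Tue: (Tue,Mon,Wed) (Tue,Mon,Thu) (Wed,Mon,Tue) (Wed,Mon,Wed) (Wed,Mon,Thu) (Wed,Tue,Wed) (Wed,Tue,Thu) (Thu,Mon,Tue) (Thu,Mon,Wed) (Thu,Mon,Thu) (Thu,Tue,Wed) (Thu,Tue,Thu) (Thu,Wed,Thu) — 13.
Networks=Wed: (Tue,Mon,Tue) (Tue,Mon,Wed) (Tue,Mon,Thu) (Wed,Mon,Tue) (Wed,Mon,Thu) (Wed,Tue,Thu) (Thu,Mon,Tue) (Thu,Mon,Wed) (Thu,Mon,Thu) (Thu,Tue,Wed) (Thu,Tue,Thu) (Thu,Wed,Thu) — 12.
Networks=Thu: (Tue,Mon,Tue) (Tue,Mon,Wed) (Tue,Mon,Thu) (Wed,Mon,Tue) (Wed,Mon,Wed) (Wed,Mon,Thu) (Wed,Tue,Wed) (Wed,Tue,Thu) (Thu,Mon,Tue) (Thu,Mon,Wed) (Thu,Tue,Wed) — 11.
Summing: 14 + 13 + 12 + 11 = 50.

50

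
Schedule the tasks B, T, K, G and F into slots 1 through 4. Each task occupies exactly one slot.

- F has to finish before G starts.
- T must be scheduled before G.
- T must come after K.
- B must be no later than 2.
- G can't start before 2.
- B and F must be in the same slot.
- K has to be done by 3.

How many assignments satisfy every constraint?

8

Splitting on B: it can be 1 (4), 2 (4). Listing each branch's schedules as (T, K, G, F):
B=1: (2,1,3,1) (2,1,4,1) (3,1,4,1) (3,2,4,1) — 4.
B=2: (2,1,3,2) (2,1,4,2) (3,1,4,2) (3,2,4,2) — 4.
Summing: 4 + 4 = 8.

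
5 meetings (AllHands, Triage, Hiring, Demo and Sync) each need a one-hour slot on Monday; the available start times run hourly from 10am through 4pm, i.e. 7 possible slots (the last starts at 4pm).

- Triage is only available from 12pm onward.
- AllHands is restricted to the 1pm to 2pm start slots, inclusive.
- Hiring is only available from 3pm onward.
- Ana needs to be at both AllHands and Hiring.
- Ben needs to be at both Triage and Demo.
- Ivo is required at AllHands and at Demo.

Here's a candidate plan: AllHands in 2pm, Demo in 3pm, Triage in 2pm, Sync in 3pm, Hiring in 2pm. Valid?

Ivo is required at AllHands and at Demo — holds.
Triage is only available from 12pm onward — holds.
AllHands is restricted to the 1pm to 2pm start slots, inclusive — holds.
Ana needs to be at both AllHands and Hiring — violated.
Ben needs to be at both Triage and Demo — holds.
Hiring is only available from 3pm onward — violated.

Invalid. Ana needs to be at both AllHands and Hiring.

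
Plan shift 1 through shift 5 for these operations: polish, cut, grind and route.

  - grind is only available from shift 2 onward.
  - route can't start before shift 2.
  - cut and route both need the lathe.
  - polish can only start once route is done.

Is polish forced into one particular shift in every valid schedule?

polish can be shift 3 (e.g. grind=shift 2; route=shift 2; cut=shift 1; polish=shift 3) or shift 4 (e.g. cut in shift 1; polish in shift 4; route in shift 2; grind in shift 2).

No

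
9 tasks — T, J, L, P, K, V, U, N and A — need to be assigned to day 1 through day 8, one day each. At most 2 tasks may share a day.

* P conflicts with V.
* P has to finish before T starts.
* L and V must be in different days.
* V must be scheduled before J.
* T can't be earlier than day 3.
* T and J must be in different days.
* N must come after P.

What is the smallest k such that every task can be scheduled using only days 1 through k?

The precedence chain requires at least 2 distinct days.
With at most 2 per day and 9 tasks, at least 5 days are needed.
T can't be placed before day 3, so the schedule must run through at least day 3.
5 works (last occupied day: day 5): for example A in day 5; U in day 4; L in day 1; J in day 4; K in day 3; N in day 2; P in day 1; T in day 3; V in day 2.

5 days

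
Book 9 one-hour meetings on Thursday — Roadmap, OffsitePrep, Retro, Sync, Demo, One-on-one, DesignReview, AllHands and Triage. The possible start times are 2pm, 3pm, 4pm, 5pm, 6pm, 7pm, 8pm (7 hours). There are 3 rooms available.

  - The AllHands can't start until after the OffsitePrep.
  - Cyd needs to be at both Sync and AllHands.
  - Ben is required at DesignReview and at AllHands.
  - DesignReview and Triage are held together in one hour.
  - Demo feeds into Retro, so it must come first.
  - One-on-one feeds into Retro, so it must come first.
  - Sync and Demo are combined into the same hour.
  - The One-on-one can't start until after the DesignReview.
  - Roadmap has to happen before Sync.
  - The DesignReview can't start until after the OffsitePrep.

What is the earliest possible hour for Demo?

3pm

Demo must be in the same hour as Sync, which can't be before 3pm, so Demo is at least 3pm; downstream work caps Demo at 7pm.
Demo at 3pm is achievable: DesignReview=4pm, Demo=3pm, Triage=4pm, OffsitePrep=2pm, AllHands=5pm, Retro=6pm, Roadmap=2pm, Sync=3pm, One-on-one=5pm.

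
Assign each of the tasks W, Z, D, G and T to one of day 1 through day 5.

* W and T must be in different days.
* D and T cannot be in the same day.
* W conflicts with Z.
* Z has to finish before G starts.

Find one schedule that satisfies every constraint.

W in day 2; T in day 3; Z in day 1; G in day 2; D in day 1

Checking: Z(day 1) before G(day 2); W(day 2) != Z(day 1); W(day 2) != T(day 3); D(day 1) != T(day 3).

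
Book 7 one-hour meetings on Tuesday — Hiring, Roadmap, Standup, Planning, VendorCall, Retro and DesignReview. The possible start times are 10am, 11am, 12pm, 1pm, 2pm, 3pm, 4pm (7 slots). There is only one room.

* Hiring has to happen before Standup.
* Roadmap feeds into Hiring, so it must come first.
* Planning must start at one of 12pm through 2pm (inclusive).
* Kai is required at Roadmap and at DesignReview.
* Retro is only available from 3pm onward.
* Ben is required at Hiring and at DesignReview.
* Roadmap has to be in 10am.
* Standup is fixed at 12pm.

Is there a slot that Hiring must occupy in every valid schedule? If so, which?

Roadmap is fixed at 10am and must come before Hiring, so Hiring is at least 11am.
Standup is fixed at 12pm and must come after Hiring, so Hiring is at most 11am.
So Hiring must be 11am.

11am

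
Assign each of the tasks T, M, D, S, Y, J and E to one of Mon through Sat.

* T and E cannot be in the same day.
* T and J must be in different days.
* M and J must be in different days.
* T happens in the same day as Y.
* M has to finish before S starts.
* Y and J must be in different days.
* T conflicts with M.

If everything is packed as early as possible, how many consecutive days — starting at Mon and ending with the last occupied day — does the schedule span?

The precedence chain requires at least 2 distinct days.
Could 2 days be enough, i.e. nothing placed later than Tue? No: S must come after M (at Mon or later) → {Tue}; M must come before S (at Tue or earlier) → {Mon}; J can't share with M (Mon) → {Tue}; Y can't share with J (Tue) → {Mon}; T can't share with M (Mon) → {Tue}; T must be in the same day as Y (in {Mon}) → nothing is left.
So 2 days is not enough.
3 works (last occupied day: Wed): for example S=Tue; J=Wed; Y=Tue; T=Tue; D=Mon; M=Mon; E=Mon.

3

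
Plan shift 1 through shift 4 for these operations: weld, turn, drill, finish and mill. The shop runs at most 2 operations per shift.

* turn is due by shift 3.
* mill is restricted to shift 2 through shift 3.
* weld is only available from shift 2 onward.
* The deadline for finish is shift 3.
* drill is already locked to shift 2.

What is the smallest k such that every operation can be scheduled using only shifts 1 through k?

3

With at most 2 per shift and 5 operations, at least 3 shifts are needed.
weld can't be placed before shift 2, so the schedule must run through at least shift 2.
3 works (last occupied shift: shift 3): for example turn in shift 1; drill in shift 2; mill in shift 3; finish in shift 1; weld in shift 2.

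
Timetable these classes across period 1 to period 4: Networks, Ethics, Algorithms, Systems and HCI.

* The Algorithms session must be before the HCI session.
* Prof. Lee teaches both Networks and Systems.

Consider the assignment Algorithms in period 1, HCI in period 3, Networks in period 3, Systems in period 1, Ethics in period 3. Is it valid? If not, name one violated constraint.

Yes

The Algorithms session must be before the HCI session — holds.
Prof. Lee teaches both Networks and Systems — holds.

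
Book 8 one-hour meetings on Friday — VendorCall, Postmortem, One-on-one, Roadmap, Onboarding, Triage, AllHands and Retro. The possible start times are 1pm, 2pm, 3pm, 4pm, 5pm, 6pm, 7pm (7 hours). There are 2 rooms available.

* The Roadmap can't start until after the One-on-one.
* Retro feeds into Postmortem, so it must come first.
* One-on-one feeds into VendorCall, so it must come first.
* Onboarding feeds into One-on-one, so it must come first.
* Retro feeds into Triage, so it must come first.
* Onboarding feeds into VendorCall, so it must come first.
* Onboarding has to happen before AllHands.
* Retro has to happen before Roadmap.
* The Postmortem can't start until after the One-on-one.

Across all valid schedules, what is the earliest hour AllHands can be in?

2pm

Precedence pushes AllHands to at least 2pm.
AllHands at 2pm is achievable: VendorCall -> 3pm, One-on-one -> 2pm, Onboarding -> 1pm, Postmortem -> 3pm, AllHands -> 2pm, Retro -> 1pm, Roadmap -> 4pm, Triage -> 4pm.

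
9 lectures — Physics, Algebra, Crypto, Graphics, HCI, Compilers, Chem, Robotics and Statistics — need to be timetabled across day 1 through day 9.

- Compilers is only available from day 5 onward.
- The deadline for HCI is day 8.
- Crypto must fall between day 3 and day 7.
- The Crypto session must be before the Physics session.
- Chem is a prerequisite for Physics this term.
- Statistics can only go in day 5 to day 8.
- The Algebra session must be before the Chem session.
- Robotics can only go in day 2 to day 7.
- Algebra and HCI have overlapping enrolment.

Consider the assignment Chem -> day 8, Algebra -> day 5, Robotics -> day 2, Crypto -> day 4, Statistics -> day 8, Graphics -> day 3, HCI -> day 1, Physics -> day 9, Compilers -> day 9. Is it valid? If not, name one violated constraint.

Yes, all constraints hold

Robotics can only go in day 2 to day 7 — holds.
Chem is a prerequisite for Physics this term — holds.
Algebra and HCI have overlapping enrolment — holds.
Crypto must fall between day 3 and day 7 — holds.
The deadline for HCI is day 8 — holds.
The Algebra session must be before the Chem session — holds.
Statistics can only go in day 5 to day 8 — holds.
Compilers is only available from day 5 onward — holds.
The Crypto session must be before the Physics session — holds.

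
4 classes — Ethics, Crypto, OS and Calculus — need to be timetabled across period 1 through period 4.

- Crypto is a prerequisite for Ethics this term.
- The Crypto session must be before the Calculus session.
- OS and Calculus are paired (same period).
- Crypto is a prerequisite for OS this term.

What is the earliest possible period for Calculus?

Precedence pushes Calculus to at least period 2.
Calculus at period 2 is achievable: Calculus in period 2; Ethics in period 2; Crypto in period 1; OS in period 2.

period 2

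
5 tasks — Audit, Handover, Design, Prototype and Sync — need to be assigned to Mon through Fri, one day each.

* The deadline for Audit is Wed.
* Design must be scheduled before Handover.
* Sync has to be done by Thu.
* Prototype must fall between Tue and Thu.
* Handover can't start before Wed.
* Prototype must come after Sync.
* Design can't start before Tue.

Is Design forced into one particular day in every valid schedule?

No

Design can be Tue (e.g. Prototype=Tue; Audit=Mon; Design=Tue; Sync=Mon; Handover=Wed) or Wed (e.g. Prototype -> Tue; Sync -> Mon; Design -> Wed; Audit -> Mon; Handover -> Thu).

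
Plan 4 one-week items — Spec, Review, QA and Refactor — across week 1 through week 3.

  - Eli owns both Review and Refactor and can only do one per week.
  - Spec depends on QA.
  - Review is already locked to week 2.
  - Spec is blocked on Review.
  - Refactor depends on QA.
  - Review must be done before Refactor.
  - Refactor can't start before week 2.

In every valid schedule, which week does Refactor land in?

week 3

Refactor's window is week 2–week 3.
Review is fixed at week 2, and Refactor can't share a week with Review.
So Refactor must be week 3.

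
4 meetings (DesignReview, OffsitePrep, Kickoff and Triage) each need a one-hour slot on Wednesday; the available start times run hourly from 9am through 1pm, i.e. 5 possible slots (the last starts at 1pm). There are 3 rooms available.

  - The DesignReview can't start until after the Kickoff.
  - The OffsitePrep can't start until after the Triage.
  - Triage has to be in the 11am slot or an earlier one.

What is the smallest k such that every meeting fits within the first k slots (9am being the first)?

2 slots

The precedence chain requires at least 2 distinct slots.
With at most 3 per slot and 4 meetings, at least 2 slots are needed.
2 works (last occupied slot: 10am): for example DesignReview=10am; OffsitePrep=10am; Triage=9am; Kickoff=9am.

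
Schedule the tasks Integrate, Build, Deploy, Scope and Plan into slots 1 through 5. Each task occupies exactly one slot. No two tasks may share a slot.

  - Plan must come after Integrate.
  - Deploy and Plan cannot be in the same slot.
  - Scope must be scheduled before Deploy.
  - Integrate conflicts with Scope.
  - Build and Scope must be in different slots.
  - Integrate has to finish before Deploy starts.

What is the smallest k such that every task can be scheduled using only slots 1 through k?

5

The precedence chain requires at least 2 distinct slots.
With at most 1 per slot and 5 tasks, at least 5 slots are needed.
5 works (last occupied slot: 5): for example Scope in 2; Integrate in 1; Deploy in 3; Plan in 4; Build in 5.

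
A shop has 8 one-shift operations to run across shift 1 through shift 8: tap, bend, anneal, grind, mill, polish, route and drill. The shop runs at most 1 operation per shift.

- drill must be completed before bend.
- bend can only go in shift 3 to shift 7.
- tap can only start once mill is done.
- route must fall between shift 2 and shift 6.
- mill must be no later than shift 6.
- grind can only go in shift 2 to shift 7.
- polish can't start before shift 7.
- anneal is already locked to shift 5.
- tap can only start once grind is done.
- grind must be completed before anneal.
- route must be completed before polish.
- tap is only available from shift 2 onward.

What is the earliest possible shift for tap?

Tap is available from shift 2; precedence pushes tap to at least shift 3.
tap at shift 3 is achievable: tap -> shift 3, polish -> shift 8, bend -> shift 7, anneal -> shift 5, grind -> shift 2, route -> shift 4, drill -> shift 6, mill -> shift 1.

shift 3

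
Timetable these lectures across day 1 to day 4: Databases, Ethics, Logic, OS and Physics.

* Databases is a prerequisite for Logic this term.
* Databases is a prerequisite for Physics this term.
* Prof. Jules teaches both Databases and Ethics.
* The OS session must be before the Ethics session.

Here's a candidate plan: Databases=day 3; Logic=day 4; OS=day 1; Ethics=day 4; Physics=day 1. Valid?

Invalid. Databases is a prerequisite for Physics this term.

Prof. Jules teaches both Databases and Ethics — holds.
Databases is a prerequisite for Logic this term — holds.
Databases is a prerequisite for Physics this term — violated.
The OS session must be before the Ethics session — holds.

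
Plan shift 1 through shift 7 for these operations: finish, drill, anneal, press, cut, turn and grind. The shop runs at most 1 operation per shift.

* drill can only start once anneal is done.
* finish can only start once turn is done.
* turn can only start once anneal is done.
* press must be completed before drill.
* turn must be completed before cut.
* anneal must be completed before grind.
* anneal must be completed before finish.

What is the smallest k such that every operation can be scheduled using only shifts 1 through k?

7

The precedence chain requires at least 3 distinct shifts.
With at most 1 per shift and 7 operations, at least 7 shifts are needed.
7 works (last occupied shift: shift 7): for example press -> shift 4; anneal -> shift 1; grind -> shift 7; turn -> shift 2; drill -> shift 5; cut -> shift 6; finish -> shift 3.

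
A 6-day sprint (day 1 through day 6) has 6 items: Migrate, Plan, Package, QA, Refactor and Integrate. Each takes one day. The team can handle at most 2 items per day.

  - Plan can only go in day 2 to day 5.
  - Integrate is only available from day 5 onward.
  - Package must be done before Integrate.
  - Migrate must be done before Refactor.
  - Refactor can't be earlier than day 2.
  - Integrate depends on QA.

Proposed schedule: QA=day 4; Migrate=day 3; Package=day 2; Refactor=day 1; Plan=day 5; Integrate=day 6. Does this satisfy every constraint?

Integrate depends on QA — holds.
Plan can only go in day 2 to day 5 — holds.
Integrate is only available from day 5 onward — holds.
Refactor can't be earlier than day 2 — violated.
Package must be done before Integrate — holds.
Migrate must be done before Refactor — violated.
The team can handle at most 2 items per day — holds.

No — it violates: Refactor can't be earlier than day 2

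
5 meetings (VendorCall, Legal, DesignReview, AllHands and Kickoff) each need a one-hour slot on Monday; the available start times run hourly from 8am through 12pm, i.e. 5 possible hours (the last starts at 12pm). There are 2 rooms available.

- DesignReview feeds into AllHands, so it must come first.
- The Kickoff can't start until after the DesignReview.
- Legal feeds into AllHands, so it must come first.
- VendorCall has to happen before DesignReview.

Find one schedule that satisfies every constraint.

Legal=8am, AllHands=10am, Kickoff=10am, VendorCall=8am, DesignReview=9am

Checking: Legal(8am) before AllHands(10am); VendorCall(8am) before DesignReview(9am); DesignReview(9am) before AllHands(10am); DesignReview(9am) before Kickoff(10am); max 2 per hour (cap 2).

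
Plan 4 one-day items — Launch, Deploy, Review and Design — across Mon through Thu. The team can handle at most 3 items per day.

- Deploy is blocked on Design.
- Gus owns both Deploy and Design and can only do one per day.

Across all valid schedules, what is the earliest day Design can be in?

Mon

Downstream work caps Design at Wed.
Design at Mon is achievable: Launch=Mon; Deploy=Tue; Review=Mon; Design=Mon.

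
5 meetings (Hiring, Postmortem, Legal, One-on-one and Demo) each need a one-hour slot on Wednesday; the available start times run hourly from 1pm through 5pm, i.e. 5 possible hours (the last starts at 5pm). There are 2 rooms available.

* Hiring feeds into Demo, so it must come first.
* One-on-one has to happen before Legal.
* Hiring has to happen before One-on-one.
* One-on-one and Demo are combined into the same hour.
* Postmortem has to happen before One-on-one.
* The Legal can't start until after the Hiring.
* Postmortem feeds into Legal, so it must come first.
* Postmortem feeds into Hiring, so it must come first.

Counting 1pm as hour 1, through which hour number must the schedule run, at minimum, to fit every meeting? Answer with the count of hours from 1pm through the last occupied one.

The precedence chain requires at least 4 distinct hours.
With at most 2 per hour and 5 meetings, at least 3 hours are needed.
4 works (last occupied hour: 4pm): for example Postmortem in 1pm; One-on-one in 3pm; Legal in 4pm; Demo in 3pm; Hiring in 2pm.

4 hours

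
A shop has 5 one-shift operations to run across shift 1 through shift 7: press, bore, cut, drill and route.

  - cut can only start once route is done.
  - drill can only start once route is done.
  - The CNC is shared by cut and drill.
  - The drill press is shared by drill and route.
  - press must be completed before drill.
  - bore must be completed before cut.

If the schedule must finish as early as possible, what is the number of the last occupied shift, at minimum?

The precedence chain requires at least 2 distinct shifts.
Could 2 shifts be enough, i.e. nothing placed later than shift 2? No: cut must come after route (at shift 1 or later) → {shift 2}; drill must come after press (at shift 1 or later) → {shift 2}; drill can't share with cut (shift 2) → nothing is left.
So 2 shifts is not enough.
3 works (last occupied shift: shift 3): for example press -> shift 1; route -> shift 1; cut -> shift 2; bore -> shift 1; drill -> shift 3.

shift 3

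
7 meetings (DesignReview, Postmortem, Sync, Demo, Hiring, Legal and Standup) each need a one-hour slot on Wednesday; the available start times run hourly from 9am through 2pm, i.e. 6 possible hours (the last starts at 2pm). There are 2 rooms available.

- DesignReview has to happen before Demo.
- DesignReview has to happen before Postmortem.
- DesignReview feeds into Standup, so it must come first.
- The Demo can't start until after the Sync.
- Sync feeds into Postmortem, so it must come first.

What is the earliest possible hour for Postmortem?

10am

Precedence pushes Postmortem to at least 10am.
Postmortem at 10am is achievable: DesignReview=9am; Hiring=11am; Demo=10am; Standup=11am; Legal=12pm; Sync=9am; Postmortem=10am.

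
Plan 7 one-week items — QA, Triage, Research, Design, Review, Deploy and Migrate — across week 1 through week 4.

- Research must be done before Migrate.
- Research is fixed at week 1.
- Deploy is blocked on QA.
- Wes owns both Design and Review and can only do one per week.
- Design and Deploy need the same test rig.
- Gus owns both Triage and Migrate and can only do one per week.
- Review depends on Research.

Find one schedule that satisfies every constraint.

Deploy in week 2; Migrate in week 2; Research in week 1; Review in week 2; Design in week 1; QA in week 1; Triage in week 1

Checking: QA(week 1) before Deploy(week 2); Research(week 1) before Migrate(week 2); Research(week 1) before Review(week 2); Design(week 1) != Deploy(week 2); Triage(week 1) != Migrate(week 2); Design(week 1) != Review(week 2); Research=week 1 in [week 1,week 1].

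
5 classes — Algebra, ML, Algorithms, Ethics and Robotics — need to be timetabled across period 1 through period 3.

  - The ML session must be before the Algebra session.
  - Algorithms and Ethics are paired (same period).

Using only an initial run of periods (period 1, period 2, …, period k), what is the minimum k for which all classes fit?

The precedence chain requires at least 2 distinct periods.
2 works (last occupied period: period 2): for example Algebra -> period 2; ML -> period 1; Robotics -> period 1; Algorithms -> period 1; Ethics -> period 1.

2 periods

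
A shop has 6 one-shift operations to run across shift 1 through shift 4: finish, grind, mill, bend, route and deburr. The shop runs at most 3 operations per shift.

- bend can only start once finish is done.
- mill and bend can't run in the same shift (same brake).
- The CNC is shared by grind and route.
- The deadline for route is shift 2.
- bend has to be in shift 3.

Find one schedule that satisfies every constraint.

deburr=shift 2; grind=shift 2; finish=shift 1; mill=shift 1; route=shift 1; bend=shift 3

Checking: finish(shift 1) before bend(shift 3); grind(shift 2) != route(shift 1); mill(shift 1) != bend(shift 3); bend=shift 3 in [shift 3,shift 3]; route=shift 1 in [shift 1,shift 2]; max 3 per shift (cap 3).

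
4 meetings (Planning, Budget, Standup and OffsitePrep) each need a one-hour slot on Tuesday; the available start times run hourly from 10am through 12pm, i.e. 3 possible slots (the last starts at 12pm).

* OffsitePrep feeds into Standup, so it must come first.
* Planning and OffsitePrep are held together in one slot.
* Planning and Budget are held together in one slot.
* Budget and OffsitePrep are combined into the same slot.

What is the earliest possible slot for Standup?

Precedence pushes Standup to at least 11am.
Standup at 11am is achievable: OffsitePrep -> 10am, Standup -> 11am, Planning -> 10am, Budget -> 10am.

11am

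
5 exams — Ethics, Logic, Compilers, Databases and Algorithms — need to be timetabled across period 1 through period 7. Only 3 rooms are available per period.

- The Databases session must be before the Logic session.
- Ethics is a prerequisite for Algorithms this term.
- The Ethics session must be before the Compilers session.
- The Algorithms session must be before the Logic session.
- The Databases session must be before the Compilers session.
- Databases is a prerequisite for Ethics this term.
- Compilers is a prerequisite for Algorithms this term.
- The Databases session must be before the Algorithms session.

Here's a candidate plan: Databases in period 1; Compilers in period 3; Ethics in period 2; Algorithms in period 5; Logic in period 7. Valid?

Valid

Only 3 rooms are available per period — holds.
Databases is a prerequisite for Ethics this term — holds.
The Ethics session must be before the Compilers session — holds.
Ethics is a prerequisite for Algorithms this term — holds.
The Databases session must be before the Logic session — holds.
The Databases session must be before the Algorithms session — holds.
Compilers is a prerequisite for Algorithms this term — holds.
The Algorithms session must be before the Logic session — holds.
The Databases session must be before the Compilers session — holds.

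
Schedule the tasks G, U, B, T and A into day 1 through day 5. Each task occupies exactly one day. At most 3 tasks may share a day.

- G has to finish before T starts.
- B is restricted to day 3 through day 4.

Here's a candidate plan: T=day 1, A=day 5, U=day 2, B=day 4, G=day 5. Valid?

B is restricted to day 3 through day 4 — holds.
G has to finish before T starts — violated.
At most 3 tasks may share a day — holds.

No. G has to finish before T starts is not satisfied.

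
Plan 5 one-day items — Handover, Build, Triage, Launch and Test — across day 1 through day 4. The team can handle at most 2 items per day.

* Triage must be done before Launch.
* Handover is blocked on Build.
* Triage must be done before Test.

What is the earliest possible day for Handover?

Precedence pushes Handover to at least day 2.
Handover at day 2 is achievable: Handover -> day 2; Build -> day 1; Test -> day 3; Launch -> day 2; Triage -> day 1.

day 2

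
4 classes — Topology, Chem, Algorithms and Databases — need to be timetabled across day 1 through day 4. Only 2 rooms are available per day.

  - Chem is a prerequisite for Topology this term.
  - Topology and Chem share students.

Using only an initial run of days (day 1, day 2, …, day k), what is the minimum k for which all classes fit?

2

The precedence chain requires at least 2 distinct days.
With at most 2 per day and 4 classes, at least 2 days are needed.
2 works (last occupied day: day 2): for example Algorithms=day 1, Topology=day 2, Chem=day 1, Databases=day 2.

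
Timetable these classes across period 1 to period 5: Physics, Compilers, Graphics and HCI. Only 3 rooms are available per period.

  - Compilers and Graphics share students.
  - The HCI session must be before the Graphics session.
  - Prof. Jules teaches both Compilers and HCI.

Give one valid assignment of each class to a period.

Physics=period 1; Compilers=period 3; HCI=period 1; Graphics=period 2

Checking: HCI(period 1) before Graphics(period 2); Compilers(period 3) != HCI(period 1); Compilers(period 3) != Graphics(period 2); max 2 per period (cap 3).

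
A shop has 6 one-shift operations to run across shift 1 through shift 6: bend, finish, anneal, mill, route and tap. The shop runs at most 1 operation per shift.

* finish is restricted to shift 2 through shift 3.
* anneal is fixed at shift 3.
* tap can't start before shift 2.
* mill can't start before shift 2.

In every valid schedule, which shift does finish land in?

Finish is available from shift 2; finish's own window allows nothing later than shift 3.
So finish is pinned to shift 2.

shift 2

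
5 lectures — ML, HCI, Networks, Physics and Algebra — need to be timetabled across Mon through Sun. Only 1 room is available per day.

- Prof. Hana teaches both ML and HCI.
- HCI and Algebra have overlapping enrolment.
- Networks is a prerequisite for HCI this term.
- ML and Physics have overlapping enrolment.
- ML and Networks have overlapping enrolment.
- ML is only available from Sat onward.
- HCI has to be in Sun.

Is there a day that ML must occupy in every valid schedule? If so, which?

Sat

ML's window is Sat–Sun.
HCI is fixed at Sun, and ML can't share a day with HCI.
So ML must be Sat.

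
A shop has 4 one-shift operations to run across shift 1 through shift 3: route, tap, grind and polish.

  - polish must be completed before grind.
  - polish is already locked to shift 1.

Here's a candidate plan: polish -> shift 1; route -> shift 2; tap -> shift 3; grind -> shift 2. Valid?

Valid

polish is already locked to shift 1 — holds.
polish must be completed before grind — holds.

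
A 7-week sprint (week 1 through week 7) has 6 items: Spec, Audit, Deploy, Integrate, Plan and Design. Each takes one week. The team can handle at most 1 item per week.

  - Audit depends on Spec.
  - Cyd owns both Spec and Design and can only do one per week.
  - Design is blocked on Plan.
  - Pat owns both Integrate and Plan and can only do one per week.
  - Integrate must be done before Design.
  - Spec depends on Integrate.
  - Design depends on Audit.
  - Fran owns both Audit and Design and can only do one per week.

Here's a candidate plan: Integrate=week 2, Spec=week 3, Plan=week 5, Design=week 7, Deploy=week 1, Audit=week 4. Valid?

Cyd owns both Spec and Design and can only do one per week — holds.
Integrate must be done before Design — holds.
Design is blocked on Plan — holds.
Fran owns both Audit and Design and can only do one per week — holds.
Spec depends on Integrate — holds.
Design depends on Audit — holds.
Pat owns both Integrate and Plan and can only do one per week — holds.
Audit depends on Spec — holds.
The team can handle at most 1 item per week — holds.

Yes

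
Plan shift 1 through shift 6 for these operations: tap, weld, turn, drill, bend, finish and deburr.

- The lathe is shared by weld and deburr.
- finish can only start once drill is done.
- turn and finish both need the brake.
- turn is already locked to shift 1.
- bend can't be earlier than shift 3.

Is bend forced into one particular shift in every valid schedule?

No

bend can be shift 3 (e.g. weld in shift 1; deburr in shift 2; bend in shift 3; tap in shift 1; drill in shift 1; turn in shift 1; finish in shift 2) or shift 4 (e.g. tap in shift 1, turn in shift 1, finish in shift 2, deburr in shift 2, bend in shift 4, weld in shift 1, drill in shift 1).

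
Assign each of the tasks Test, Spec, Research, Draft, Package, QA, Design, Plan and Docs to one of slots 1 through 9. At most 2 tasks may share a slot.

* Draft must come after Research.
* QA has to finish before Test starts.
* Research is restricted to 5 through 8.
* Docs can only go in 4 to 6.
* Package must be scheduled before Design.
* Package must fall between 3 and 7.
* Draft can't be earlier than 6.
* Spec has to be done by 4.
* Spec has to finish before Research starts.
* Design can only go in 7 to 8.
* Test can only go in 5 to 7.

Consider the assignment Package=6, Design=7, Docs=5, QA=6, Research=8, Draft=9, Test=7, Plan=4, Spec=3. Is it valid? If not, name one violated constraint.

Valid

Research is restricted to 5 through 8 — holds.
Spec has to finish before Research starts — holds.
Design can only go in 7 to 8 — holds.
Draft must come after Research — holds.
Package must be scheduled before Design — holds.
Docs can only go in 4 to 6 — holds.
Draft can't be earlier than 6 — holds.
Test can only go in 5 to 7 — holds.
At most 2 tasks may share a slot — holds.
Spec has to be done by 4 — holds.
QA has to finish before Test starts — holds.
Package must fall between 3 and 7 — holds.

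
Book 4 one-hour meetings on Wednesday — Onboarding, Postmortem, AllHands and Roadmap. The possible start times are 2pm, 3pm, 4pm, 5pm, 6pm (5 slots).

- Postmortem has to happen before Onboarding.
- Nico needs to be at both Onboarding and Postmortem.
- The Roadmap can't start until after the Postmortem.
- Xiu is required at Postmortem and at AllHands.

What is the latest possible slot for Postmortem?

Downstream work caps Postmortem at 5pm.
Postmortem at 5pm is achievable: Onboarding -> 6pm, AllHands -> 2pm, Roadmap -> 6pm, Postmortem -> 5pm.

5pm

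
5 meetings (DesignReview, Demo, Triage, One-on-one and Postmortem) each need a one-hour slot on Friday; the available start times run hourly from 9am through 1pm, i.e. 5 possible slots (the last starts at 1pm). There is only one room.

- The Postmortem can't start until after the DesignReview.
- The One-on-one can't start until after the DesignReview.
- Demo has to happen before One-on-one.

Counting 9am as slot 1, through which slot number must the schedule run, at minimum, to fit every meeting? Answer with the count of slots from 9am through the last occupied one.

5 slots

The precedence chain requires at least 2 distinct slots.
With at most 1 per slot and 5 meetings, at least 5 slots are needed.
5 works (last occupied slot: 1pm): for example DesignReview=9am, Triage=1pm, Demo=10am, Postmortem=12pm, One-on-one=11am.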